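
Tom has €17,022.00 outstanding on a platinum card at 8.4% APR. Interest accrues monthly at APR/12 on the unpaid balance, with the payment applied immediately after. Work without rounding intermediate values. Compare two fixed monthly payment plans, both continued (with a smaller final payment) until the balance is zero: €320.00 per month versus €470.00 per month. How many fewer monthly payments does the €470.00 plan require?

25 fewer payments

Monthly rate r = 8.4%/12 = 0.7% = 0.007.
At €320.00/mo: n = ⌈−ln(1 − rB₀/P)/ln(1+r)⌉ = 67 payments (last €247.55); total interest = total paid − €17,022.00 = €4,345.55.
At €470.00/mo: 42 payments (last €430.34); total interest €2,678.34.
Payments saved = 67 − 42 = 25.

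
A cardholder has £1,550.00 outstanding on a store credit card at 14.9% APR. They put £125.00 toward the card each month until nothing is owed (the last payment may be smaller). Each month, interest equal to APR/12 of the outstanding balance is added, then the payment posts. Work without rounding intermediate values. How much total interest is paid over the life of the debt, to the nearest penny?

Monthly rate r = 14.9%/12 = 1.24167% = 0.0124167.
Payoff takes n = ⌈−ln(1 − rB₀/P)/ln(1+r)⌉ = ⌈13.549⌉ = 14 payments; the last is £68.81.
Total paid = 13·£125.00 + £68.81 = £1,693.81.
Total interest = total paid − principal = £1,693.81 − £1,550.00 = £143.81.

£143.81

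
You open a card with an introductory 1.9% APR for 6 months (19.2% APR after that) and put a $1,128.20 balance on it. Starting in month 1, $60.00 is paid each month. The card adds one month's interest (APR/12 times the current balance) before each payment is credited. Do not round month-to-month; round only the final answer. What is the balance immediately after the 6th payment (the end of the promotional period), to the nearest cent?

Promo months 1–6 at r₀ = 1.9%/12 = 0.00158333; months 7+ at r₁ = 19.2%/12 = 0.016.
After month 6: iterate B ← B·(1+r₀) − $60.00 for 6 months → $777.53.

$777.53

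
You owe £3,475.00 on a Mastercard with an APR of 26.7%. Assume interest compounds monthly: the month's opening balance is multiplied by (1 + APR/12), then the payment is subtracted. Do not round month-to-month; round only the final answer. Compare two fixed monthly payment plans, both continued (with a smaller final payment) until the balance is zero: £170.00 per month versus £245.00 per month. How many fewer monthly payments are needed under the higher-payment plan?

10 fewer payments

Monthly rate r = 26.7%/12 = 2.225% = 0.02225.
At £170.00/mo: n = ⌈−ln(1 − rB₀/P)/ln(1+r)⌉ = 28 payments (last £96.78); total interest = total paid − £3,475.00 = £1,211.78.
At £245.00/mo: 18 payments (last £57.15); total interest £747.15.
Payments saved = 28 − 18 = 10.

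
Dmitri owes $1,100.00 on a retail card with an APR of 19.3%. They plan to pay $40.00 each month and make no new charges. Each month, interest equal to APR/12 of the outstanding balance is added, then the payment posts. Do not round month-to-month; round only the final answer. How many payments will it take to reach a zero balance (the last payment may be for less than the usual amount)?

Monthly rate r = 19.3%/12 = 1.60833% = 0.0160833.
Recurrence: B ← B·(1+r) − $40.00.
Month 1: interest $17.69; balance after payment $1,077.69.
Month 2: interest $17.33; balance after payment $1,055.02.
Closed form: n = −ln(1 − rB₀/P)/ln(1+r) = −ln(0.55771)/ln(1.01608) ≈ 36.597, so the balance reaches zero during payment 37.

37 months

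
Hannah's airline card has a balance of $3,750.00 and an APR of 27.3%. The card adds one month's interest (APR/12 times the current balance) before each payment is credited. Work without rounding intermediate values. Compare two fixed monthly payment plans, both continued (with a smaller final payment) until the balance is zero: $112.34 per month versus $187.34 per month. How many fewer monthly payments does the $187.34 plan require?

Monthly rate r = 27.3%/12 = 2.275% = 0.02275.
At $112.34/mo: n = ⌈−ln(1 − rB₀/P)/ln(1+r)⌉ = 64 payments (last $37.66); total interest = total paid − $3,750.00 = $3,365.08.
At $187.34/mo: 28 payments (last $2.66); total interest $1,310.84.
Payments saved = 64 − 28 = 36.

36 fewer payments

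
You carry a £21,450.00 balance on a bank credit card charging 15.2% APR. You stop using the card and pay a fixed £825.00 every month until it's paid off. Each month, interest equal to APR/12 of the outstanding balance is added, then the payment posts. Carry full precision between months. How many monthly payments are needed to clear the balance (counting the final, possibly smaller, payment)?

Monthly rate r = 15.2%/12 = 1.26667% = 0.0126667.
Recurrence: B ← B·(1+r) − £825.00.
Month 1: interest £271.70; balance after payment £20,896.70.
Month 2: interest £264.69; balance after payment £20,336.39.
Closed form: n = −ln(1 − rB₀/P)/ln(1+r) = −ln(0.67067)/ln(1.01267) ≈ 31.737, so the balance reaches zero during payment 32.

32 payments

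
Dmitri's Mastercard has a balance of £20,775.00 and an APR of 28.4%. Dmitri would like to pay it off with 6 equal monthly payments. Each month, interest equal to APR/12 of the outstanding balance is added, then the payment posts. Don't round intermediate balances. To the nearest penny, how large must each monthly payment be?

Monthly rate r = 28.4%/12 = 2.36667% = 0.0236667.
Level-payment amortization: P = B₀·r / (1 − (1+r)^(−n)) = 20775.00·0.0236667 / (1 − 1.02367^(−6)).
Denominator 1 − (1+r)^(−6) = 0.130942264.
P = 491.675 / 0.130942264 ≈ 3754.90.

£3,754.90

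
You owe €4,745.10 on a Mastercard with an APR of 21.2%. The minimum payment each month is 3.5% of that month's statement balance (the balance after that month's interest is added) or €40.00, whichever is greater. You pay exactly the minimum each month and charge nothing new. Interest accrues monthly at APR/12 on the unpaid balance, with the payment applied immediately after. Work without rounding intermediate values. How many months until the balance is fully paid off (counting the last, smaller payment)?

119 months

Monthly rate r = 21.2%/12 = 1.76667% = 0.0176667.
While 3.5% of the post-interest balance exceeds €40.00, each month B ← (B·(1+r))·(1 − 0.035), i.e. B shrinks by the factor (1+r)·0.965 = 0.98205.
This holds for months 1–80. Entering month 81 the balance is €1,113.97; 3.5% of the post-interest balance is now below €40.00, so the flat €40.00 minimum applies from here.
From month 81 a fixed €40.00 at rate r clears €1,113.97 in 39 more payments. Total: 80 + 39 = 119 months.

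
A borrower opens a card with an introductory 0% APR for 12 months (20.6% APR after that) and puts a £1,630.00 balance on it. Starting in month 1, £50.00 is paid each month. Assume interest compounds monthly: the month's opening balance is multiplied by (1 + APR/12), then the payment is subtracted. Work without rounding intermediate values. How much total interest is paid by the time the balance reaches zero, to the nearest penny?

Promo months 1–12 at r₀ = 0%/12 = 0; months 13+ at r₁ = 20.6%/12 = 0.0171667.
After month 12 (no interest yet): B = £1,630.00 − 12·£50.00 = £1,030.00.
Then at r₁ with £50.00/mo: n₂ = −ln(1 − r₁·B/P)/ln(1+r₁) ≈ 25.64 → 26 more payments.
Total paid = 37·£50.00 + £32.01 = £1,882.01; interest = £1,882.01 − £1,630.00 = £252.01.

£252.01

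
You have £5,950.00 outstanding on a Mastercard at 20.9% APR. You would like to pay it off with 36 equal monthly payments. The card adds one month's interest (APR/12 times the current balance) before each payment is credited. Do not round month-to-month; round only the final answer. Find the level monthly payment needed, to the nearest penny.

£223.86

Monthly rate r = 20.9%/12 = 1.74167% = 0.0174167.
Level-payment amortization: P = B₀·r / (1 − (1+r)^(−n)) = 5950.00·0.0174167 / (1 − 1.01742^(−36)).
Denominator 1 − (1+r)^(−36) = 0.462916905.
P = 103.629 / 0.462916905 ≈ 223.86.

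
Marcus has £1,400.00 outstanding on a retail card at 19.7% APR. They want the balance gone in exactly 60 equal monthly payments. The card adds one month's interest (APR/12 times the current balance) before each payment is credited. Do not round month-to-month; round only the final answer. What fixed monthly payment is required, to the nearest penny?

£36.86

Monthly rate r = 19.7%/12 = 1.64167% = 0.0164167.
Level-payment amortization: P = B₀·r / (1 − (1+r)^(−n)) = 1400.00·0.0164167 / (1 − 1.01642^(−60)).
Denominator 1 − (1+r)^(−60) = 0.623562107.
P = 22.9833 / 0.623562107 ≈ 36.86.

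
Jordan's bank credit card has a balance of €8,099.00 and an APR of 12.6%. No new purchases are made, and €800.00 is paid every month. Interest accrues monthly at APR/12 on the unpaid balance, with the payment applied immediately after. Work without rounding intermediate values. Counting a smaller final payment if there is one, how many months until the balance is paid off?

11 months

Monthly rate r = 12.6%/12 = 1.05% = 0.0105.
Recurrence: B ← B·(1+r) − €800.00.
Month 1: interest €85.04; balance after payment €7,384.04.
Month 2: interest €77.53; balance after payment €6,661.57.
Closed form: n = −ln(1 − rB₀/P)/ln(1+r) = −ln(0.8937)/ln(1.0105) ≈ 10.759, so the balance reaches zero during payment 11.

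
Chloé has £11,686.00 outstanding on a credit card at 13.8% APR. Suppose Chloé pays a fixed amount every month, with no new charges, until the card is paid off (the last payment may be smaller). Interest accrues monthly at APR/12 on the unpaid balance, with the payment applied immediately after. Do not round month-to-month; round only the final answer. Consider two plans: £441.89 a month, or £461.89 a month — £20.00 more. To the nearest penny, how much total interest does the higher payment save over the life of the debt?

£123.43

Monthly rate r = 13.8%/12 = 1.15% = 0.0115.
At £441.89/mo: n = ⌈−ln(1 − rB₀/P)/ln(1+r)⌉ = 32 payments (last £314.20); total interest = total paid − £11,686.00 = £2,326.79.
At £461.89/mo: 31 payments (last £32.66); total interest £2,203.36.
Interest saved = £2,326.79 − £2,203.36 = £123.43.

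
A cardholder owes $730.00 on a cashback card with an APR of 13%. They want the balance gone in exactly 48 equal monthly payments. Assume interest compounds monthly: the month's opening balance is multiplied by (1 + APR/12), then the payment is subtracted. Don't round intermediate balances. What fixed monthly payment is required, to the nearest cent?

Monthly rate r = 13%/12 = 1.08333% = 0.0108333.
Level-payment amortization: P = B₀·r / (1 − (1+r)^(−n)) = 730.00·0.0108333 / (1 − 1.01083^(−48)).
Denominator 1 − (1+r)^(−48) = 0.403814556.
P = 7.90833 / 0.403814556 ≈ 19.58.

$19.58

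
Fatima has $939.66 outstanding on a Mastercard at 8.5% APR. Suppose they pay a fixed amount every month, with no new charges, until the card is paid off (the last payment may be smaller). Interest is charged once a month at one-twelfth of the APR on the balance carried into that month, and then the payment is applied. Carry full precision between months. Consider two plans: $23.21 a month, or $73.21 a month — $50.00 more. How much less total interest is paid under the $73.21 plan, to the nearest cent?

Monthly rate r = 8.5%/12 = 0.708333% = 0.00708333.
At $23.21/mo: n = ⌈−ln(1 − rB₀/P)/ln(1+r)⌉ = 48 payments (last $20.42); total interest = total paid − $939.66 = $171.63.
At $73.21/mo: 14 payments (last $36.97); total interest $49.04.
Interest saved = $171.63 − $49.04 = $122.59.

$122.59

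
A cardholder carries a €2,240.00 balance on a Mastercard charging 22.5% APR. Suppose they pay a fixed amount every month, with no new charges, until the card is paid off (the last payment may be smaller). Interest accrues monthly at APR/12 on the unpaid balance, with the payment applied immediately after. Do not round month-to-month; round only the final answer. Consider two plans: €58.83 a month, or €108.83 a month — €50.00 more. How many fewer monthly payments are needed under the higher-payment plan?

Monthly rate r = 22.5%/12 = 1.875% = 0.01875.
At €58.83/mo: n = ⌈−ln(1 − rB₀/P)/ln(1+r)⌉ = 68 payments (last €21.89); total interest = total paid − €2,240.00 = €1,723.50.
At €108.83/mo: 27 payments (last €27.43); total interest €617.01.
Payments saved = 68 − 27 = 41.

41 fewer payments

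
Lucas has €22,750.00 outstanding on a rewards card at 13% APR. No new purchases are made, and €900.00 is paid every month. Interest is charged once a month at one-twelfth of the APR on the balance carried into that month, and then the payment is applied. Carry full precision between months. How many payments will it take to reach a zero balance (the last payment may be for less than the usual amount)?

Monthly rate r = 13%/12 = 1.08333% = 0.0108333.
Recurrence: B ← B·(1+r) − €900.00.
Month 1: interest €246.46; balance after payment €22,096.46.
Month 2: interest €239.38; balance after payment €21,435.84.
Closed form: n = −ln(1 − rB₀/P)/ln(1+r) = −ln(0.72616)/ln(1.01083) ≈ 29.697, so the balance reaches zero during payment 30.

30 months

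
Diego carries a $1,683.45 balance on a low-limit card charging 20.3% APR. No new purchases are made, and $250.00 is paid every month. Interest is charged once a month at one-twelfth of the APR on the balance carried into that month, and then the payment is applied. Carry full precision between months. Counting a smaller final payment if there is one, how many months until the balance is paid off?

8 payments

Monthly rate r = 20.3%/12 = 1.69167% = 0.0169167.
Recurrence: B ← B·(1+r) − $250.00.
Month 1: interest $28.48; balance after payment $1,461.93.
Month 2: interest $24.73; balance after payment $1,236.66.
Closed form: n = −ln(1 − rB₀/P)/ln(1+r) = −ln(0.88609)/ln(1.01692) ≈ 7.210, so the balance reaches zero during payment 8.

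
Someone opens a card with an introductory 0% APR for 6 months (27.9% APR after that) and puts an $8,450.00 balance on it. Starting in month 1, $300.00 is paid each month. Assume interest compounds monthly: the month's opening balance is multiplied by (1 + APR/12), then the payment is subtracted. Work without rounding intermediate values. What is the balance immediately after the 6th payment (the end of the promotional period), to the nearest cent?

Promo months 1–6 at r₀ = 0%/12 = 0; months 7+ at r₁ = 27.9%/12 = 0.02325.
After month 6 (no interest yet): B = $8,450.00 − 6·$300.00 = $6,650.00.

$6,650.00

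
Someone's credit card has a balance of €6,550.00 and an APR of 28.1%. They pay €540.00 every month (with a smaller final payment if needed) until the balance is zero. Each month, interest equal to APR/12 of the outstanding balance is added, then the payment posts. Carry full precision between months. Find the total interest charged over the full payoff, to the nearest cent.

Monthly rate r = 28.1%/12 = 2.34167% = 0.0234167.
Payoff takes n = ⌈−ln(1 − rB₀/P)/ln(1+r)⌉ = ⌈14.435⌉ = 15 payments; the last is €236.48.
Total paid = 14·€540.00 + €236.48 = €7,796.48.
Total interest = total paid − principal = €7,796.48 − €6,550.00 = €1,246.48.

€1,246.48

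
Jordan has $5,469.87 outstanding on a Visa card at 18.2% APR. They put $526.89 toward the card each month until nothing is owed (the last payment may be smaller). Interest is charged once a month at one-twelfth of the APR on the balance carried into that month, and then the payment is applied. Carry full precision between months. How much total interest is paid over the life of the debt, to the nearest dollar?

Monthly rate r = 18.2%/12 = 1.51667% = 0.0151667.
Payoff takes n = ⌈−ln(1 − rB₀/P)/ln(1+r)⌉ = ⌈11.382⌉ = 12 payments; the last is $201.97.
Total paid = 11·$526.89 + $201.97 = $5,997.76.
Total interest = total paid − principal = $5,997.76 − $5,469.87 = $527.89.

$528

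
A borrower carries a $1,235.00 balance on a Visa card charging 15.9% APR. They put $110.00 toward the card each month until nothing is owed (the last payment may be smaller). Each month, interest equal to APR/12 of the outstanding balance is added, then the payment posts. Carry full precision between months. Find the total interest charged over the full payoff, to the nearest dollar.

$111

Monthly rate r = 15.9%/12 = 1.325% = 0.01325.
Payoff takes n = ⌈−ln(1 − rB₀/P)/ln(1+r)⌉ = ⌈12.236⌉ = 13 payments; the last is $26.09.
Total paid = 12·$110.00 + $26.09 = $1,346.09.
Total interest = total paid − principal = $1,346.09 − $1,235.00 = $111.09.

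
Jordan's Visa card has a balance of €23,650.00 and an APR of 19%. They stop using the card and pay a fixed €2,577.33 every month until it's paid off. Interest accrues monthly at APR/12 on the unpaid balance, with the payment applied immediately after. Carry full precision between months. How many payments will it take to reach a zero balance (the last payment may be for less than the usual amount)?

10 months

Monthly rate r = 19%/12 = 1.58333% = 0.0158333.
Recurrence: B ← B·(1+r) − €2,577.33.
Month 1: interest €374.46; balance after payment €21,447.13.
Month 2: interest €339.58; balance after payment €19,209.38.
Closed form: n = −ln(1 − rB₀/P)/ln(1+r) = −ln(0.85471)/ln(1.01583) ≈ 9.994, so the balance reaches zero during payment 10.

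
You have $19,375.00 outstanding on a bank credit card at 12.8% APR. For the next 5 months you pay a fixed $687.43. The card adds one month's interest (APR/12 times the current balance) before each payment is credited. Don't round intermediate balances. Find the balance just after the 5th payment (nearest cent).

Monthly rate r = 12.8%/12 = 1.06667% = 0.0106667.
Each month: B ← B·(1+r) − $687.43.
Month 1: interest $206.67; balance after payment $18,894.24.
Month 2: interest $201.54; balance after payment $18,408.35.
Month 3: interest $196.36; balance after payment $17,917.27.
Month 4: interest $191.12; balance after payment $17,420.96.
Month 5: interest $185.82; balance after payment $16,919.35.

$16,919.35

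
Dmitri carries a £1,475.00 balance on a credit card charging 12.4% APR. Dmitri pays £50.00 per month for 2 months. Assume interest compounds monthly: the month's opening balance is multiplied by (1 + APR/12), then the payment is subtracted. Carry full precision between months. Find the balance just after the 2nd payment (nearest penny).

£1,405.12

Monthly rate r = 12.4%/12 = 1.03333% = 0.0103333.
Each month: B ← B·(1+r) − £50.00.
Month 1: interest £15.24; balance after payment £1,440.24.
Month 2: interest £14.88; balance after payment £1,405.12.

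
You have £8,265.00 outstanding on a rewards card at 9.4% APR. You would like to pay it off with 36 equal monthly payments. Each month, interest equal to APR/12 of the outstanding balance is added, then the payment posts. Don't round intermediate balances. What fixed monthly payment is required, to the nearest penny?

£264.37

Monthly rate r = 9.4%/12 = 0.783333% = 0.00783333.
Level-payment amortization: P = B₀·r / (1 − (1+r)^(−n)) = 8265.00·0.00783333 / (1 − 1.00783^(−36)).
Denominator 1 − (1+r)^(−36) = 0.24489709.
P = 64.7425 / 0.24489709 ≈ 264.37.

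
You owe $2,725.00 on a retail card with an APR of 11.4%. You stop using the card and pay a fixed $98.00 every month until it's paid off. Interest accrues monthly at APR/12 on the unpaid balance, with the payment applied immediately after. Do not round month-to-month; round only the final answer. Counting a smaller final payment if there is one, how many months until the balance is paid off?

33 payments

Monthly rate r = 11.4%/12 = 0.95% = 0.0095.
Recurrence: B ← B·(1+r) − $98.00.
Month 1: interest $25.89; balance after payment $2,652.89.
Month 2: interest $25.20; balance after payment $2,580.09.
Closed form: n = −ln(1 − rB₀/P)/ln(1+r) = −ln(0.73584)/ln(1.0095) ≈ 32.442, so the balance reaches zero during payment 33.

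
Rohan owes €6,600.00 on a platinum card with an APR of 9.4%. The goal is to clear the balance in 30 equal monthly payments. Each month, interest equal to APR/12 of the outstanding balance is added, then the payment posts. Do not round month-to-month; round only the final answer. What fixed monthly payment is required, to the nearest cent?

Monthly rate r = 9.4%/12 = 0.783333% = 0.00783333.
Level-payment amortization: P = B₀·r / (1 − (1+r)^(−n)) = 6600.00·0.00783333 / (1 − 1.00783^(−30)).
Denominator 1 − (1+r)^(−30) = 0.208704942.
P = 51.7 / 0.208704942 ≈ 247.72.

€247.72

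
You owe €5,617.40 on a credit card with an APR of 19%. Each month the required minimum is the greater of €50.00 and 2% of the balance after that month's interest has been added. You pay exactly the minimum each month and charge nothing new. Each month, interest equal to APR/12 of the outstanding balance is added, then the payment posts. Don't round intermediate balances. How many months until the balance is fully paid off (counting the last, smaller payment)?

Monthly rate r = 19%/12 = 1.58333% = 0.0158333.
While 2% of the post-interest balance exceeds €50.00, each month B ← (B·(1+r))·(1 − 0.02), i.e. B shrinks by the factor (1+r)·0.98 = 0.99552.
This holds for months 1–184. Entering month 185 the balance is €2,457.34; 2% of the post-interest balance is now below €50.00, so the flat €50.00 minimum applies from here.
From month 185 a fixed €50.00 at rate r clears €2,457.34 in 96 more payments. Total: 184 + 96 = 280 months.

280 months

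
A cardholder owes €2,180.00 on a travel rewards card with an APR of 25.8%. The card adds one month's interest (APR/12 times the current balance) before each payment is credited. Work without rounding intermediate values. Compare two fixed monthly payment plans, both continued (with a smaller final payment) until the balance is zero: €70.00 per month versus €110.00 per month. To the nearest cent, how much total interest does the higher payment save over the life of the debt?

€772.50

Monthly rate r = 25.8%/12 = 2.15% = 0.0215.
At €70.00/mo: n = ⌈−ln(1 − rB₀/P)/ln(1+r)⌉ = 53 payments (last €4.03); total interest = total paid − €2,180.00 = €1,464.03.
At €110.00/mo: 27 payments (last €11.53); total interest €691.53.
Interest saved = €1,464.03 − €691.53 = €772.50.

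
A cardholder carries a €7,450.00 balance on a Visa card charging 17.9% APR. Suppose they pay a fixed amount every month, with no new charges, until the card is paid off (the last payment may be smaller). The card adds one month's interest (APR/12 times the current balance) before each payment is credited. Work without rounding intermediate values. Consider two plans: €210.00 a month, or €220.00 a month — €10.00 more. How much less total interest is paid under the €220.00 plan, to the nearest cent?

€231.36

Monthly rate r = 17.9%/12 = 1.49167% = 0.0149167.
At €210.00/mo: n = ⌈−ln(1 − rB₀/P)/ln(1+r)⌉ = 51 payments (last €184.09); total interest = total paid − €7,450.00 = €3,234.09.
At €220.00/mo: 48 payments (last €112.73); total interest €3,002.73.
Interest saved = €3,234.09 − €3,002.73 = €231.36.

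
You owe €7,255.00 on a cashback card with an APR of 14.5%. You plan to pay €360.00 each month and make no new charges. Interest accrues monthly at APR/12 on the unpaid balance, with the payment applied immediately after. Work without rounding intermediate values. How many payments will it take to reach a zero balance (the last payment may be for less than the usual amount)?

Monthly rate r = 14.5%/12 = 1.20833% = 0.0120833.
Recurrence: B ← B·(1+r) − €360.00.
Month 1: interest €87.66; balance after payment €6,982.66.
Month 2: interest €84.37; balance after payment €6,707.04.
Closed form: n = −ln(1 − rB₀/P)/ln(1+r) = −ln(0.75649)/ln(1.01208) ≈ 23.235, so the balance reaches zero during payment 24.

24 months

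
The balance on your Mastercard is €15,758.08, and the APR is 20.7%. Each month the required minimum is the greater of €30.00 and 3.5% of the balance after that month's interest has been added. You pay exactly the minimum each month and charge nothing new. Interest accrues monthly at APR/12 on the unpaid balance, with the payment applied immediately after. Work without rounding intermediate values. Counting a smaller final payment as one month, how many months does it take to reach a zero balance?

Monthly rate r = 20.7%/12 = 1.725% = 0.01725.
While 3.5% of the post-interest balance exceeds €30.00, each month B ← (B·(1+r))·(1 − 0.035), i.e. B shrinks by the factor (1+r)·0.965 = 0.98165.
This holds for months 1–159. Entering month 160 the balance is €828.61; 3.5% of the post-interest balance is now below €30.00, so the flat €30.00 minimum applies from here.
From month 160 a fixed €30.00 at rate r clears €828.61 in 38 more payments. Total: 159 + 38 = 197 months.

197 months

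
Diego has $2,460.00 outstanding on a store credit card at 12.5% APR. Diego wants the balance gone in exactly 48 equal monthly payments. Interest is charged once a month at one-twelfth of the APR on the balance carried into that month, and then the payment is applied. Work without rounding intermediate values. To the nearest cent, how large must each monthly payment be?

$65.39

Monthly rate r = 12.5%/12 = 1.04167% = 0.0104167.
Level-payment amortization: P = B₀·r / (1 − (1+r)^(−n)) = 2460.00·0.0104167 / (1 − 1.01042^(−48)).
Denominator 1 − (1+r)^(−48) = 0.391898687.
P = 25.625 / 0.391898687 ≈ 65.39.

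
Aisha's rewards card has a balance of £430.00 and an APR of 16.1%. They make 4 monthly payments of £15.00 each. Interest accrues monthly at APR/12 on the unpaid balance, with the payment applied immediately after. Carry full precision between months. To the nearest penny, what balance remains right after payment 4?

£392.33

Monthly rate r = 16.1%/12 = 1.34167% = 0.0134167.
Each month: B ← B·(1+r) − £15.00.
Month 1: interest £5.77; balance after payment £420.77.
Month 2: interest £5.65; balance after payment £411.41.
Month 3: interest £5.52; balance after payment £401.93.
Month 4: interest £5.39; balance after payment £392.33.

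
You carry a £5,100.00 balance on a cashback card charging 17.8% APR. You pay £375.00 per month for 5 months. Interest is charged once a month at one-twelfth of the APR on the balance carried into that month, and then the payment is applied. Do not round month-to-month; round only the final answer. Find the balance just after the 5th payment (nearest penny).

£3,558.18

Monthly rate r = 17.8%/12 = 1.48333% = 0.0148333.
Each month: B ← B·(1+r) − £375.00.
Month 1: interest £75.65; balance after payment £4,800.65.
Month 2: interest £71.21; balance after payment £4,496.86.
Month 3: interest £66.70; balance after payment £4,188.56.
Month 4: interest £62.13; balance after payment £3,875.69.
Month 5: interest £57.49; balance after payment £3,558.18.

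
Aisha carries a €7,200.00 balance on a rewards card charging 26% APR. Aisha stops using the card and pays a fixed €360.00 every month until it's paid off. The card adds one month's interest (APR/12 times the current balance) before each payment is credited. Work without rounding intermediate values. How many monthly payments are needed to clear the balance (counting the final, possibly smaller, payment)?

Monthly rate r = 26%/12 = 2.16667% = 0.0216667.
Recurrence: B ← B·(1+r) − €360.00.
Month 1: interest €156.00; balance after payment €6,996.00.
Month 2: interest €151.58; balance after payment €6,787.58.
Closed form: n = −ln(1 − rB₀/P)/ln(1+r) = −ln(0.56667)/ln(1.02167) ≈ 26.498, so the balance reaches zero during payment 27.

27 months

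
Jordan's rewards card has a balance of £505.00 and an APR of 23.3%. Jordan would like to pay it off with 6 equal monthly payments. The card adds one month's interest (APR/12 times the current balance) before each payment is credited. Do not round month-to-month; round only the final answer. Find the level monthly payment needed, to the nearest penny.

Monthly rate r = 23.3%/12 = 1.94167% = 0.0194167.
Level-payment amortization: P = B₀·r / (1 − (1+r)^(−n)) = 505.00·0.0194167 / (1 − 1.01942^(−6)).
Denominator 1 − (1+r)^(−6) = 0.108975549.
P = 9.80542 / 0.108975549 ≈ 89.98.

£89.98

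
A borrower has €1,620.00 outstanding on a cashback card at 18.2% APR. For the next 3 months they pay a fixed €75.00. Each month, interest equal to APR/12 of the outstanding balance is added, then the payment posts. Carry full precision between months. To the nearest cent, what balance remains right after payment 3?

€1,466.40

Monthly rate r = 18.2%/12 = 1.51667% = 0.0151667.
Each month: B ← B·(1+r) − €75.00.
Month 1: interest €24.57; balance after payment €1,569.57.
Month 2: interest €23.81; balance after payment €1,518.38.
Month 3: interest €23.03; balance after payment €1,466.40.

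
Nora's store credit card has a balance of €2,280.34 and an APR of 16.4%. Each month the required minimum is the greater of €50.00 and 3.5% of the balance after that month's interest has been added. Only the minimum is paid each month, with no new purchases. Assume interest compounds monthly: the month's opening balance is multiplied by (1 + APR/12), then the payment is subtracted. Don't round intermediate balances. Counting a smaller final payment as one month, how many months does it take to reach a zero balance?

Monthly rate r = 16.4%/12 = 1.36667% = 0.0136667.
While 3.5% of the post-interest balance exceeds €50.00, each month B ← (B·(1+r))·(1 − 0.035), i.e. B shrinks by the factor (1+r)·0.965 = 0.97819.
This holds for months 1–22. Entering month 23 the balance is €1,403.76; 3.5% of the post-interest balance is now below €50.00, so the flat €50.00 minimum applies from here.
From month 23 a fixed €50.00 at rate r clears €1,403.76 in 36 more payments. Total: 22 + 36 = 58 months.

58 months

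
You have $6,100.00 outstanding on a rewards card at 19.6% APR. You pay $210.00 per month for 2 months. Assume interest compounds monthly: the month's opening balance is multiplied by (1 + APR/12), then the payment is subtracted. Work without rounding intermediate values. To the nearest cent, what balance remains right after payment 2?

$5,877.46

Monthly rate r = 19.6%/12 = 1.63333% = 0.0163333.
Each month: B ← B·(1+r) − $210.00.
Month 1: interest $99.63; balance after payment $5,989.63.
Month 2: interest $97.83; balance after payment $5,877.46.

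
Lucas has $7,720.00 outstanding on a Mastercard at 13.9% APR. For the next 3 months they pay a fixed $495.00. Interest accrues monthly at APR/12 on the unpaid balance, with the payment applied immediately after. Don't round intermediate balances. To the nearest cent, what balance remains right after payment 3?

$6,489.12

Monthly rate r = 13.9%/12 = 1.15833% = 0.0115833.
Each month: B ← B·(1+r) − $495.00.
Month 1: interest $89.42; balance after payment $7,314.42.
Month 2: interest $84.73; balance after payment $6,904.15.
Month 3: interest $79.97; balance after payment $6,489.12.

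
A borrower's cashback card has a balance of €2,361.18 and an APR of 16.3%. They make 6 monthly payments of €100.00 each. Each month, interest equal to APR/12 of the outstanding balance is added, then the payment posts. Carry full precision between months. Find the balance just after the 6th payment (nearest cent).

€1,939.52

Monthly rate r = 16.3%/12 = 1.35833% = 0.0135833.
Each month: B ← B·(1+r) − €100.00.
Month 1: interest €32.07; balance after payment €2,293.25.
Month 2: interest €31.15; balance after payment €2,224.40.
Month 3: interest €30.21; balance after payment €2,154.62.
Month 4: interest €29.27; balance after payment €2,083.88.
Month 5: interest €28.31; balance after payment €2,012.19.
Month 6: interest €27.33; balance after payment €1,939.52.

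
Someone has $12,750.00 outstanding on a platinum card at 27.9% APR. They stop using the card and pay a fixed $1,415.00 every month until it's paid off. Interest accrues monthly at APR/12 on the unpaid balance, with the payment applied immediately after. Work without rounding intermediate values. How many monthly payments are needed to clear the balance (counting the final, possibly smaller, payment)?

11 payments

Monthly rate r = 27.9%/12 = 2.325% = 0.02325.
Recurrence: B ← B·(1+r) − $1,415.00.
Month 1: interest $296.44; balance after payment $11,631.44.
Month 2: interest $270.43; balance after payment $10,486.87.
Closed form: n = −ln(1 − rB₀/P)/ln(1+r) = −ln(0.7905)/ln(1.02325) ≈ 10.228, so the balance reaches zero during payment 11.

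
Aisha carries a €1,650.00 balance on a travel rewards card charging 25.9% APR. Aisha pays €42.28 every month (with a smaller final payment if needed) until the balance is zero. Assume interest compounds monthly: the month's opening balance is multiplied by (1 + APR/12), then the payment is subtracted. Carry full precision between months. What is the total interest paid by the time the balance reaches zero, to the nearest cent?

Monthly rate r = 25.9%/12 = 2.15833% = 0.0215833.
Payoff takes n = ⌈−ln(1 − rB₀/P)/ln(1+r)⌉ = ⌈86.499⌉ = 87 payments; the last is €21.20.
Total paid = 86·€42.28 + €21.20 = €3,657.28.
Total interest = total paid − principal = €3,657.28 − €1,650.00 = €2,007.28.

€2,007.28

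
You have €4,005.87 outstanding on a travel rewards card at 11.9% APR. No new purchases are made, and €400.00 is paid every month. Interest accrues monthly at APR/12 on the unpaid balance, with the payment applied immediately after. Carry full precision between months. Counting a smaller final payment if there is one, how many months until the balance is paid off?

Monthly rate r = 11.9%/12 = 0.991667% = 0.00991667.
Recurrence: B ← B·(1+r) − €400.00.
Month 1: interest €39.72; balance after payment €3,645.59.
Month 2: interest €36.15; balance after payment €3,281.75.
Closed form: n = −ln(1 − rB₀/P)/ln(1+r) = −ln(0.90069)/ln(1.00992) ≈ 10.600, so the balance reaches zero during payment 11.

11 payments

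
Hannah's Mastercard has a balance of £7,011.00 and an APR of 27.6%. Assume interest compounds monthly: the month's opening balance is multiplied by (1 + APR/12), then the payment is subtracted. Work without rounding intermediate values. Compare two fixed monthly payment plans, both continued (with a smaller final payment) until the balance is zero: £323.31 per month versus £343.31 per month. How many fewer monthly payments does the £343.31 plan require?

3 fewer payments

Monthly rate r = 27.6%/12 = 2.3% = 0.023.
At £323.31/mo: n = ⌈−ln(1 − rB₀/P)/ln(1+r)⌉ = 31 payments (last £121.41); total interest = total paid − £7,011.00 = £2,809.71.
At £343.31/mo: 28 payments (last £307.57); total interest £2,565.94.
Payments saved = 31 − 28 = 3.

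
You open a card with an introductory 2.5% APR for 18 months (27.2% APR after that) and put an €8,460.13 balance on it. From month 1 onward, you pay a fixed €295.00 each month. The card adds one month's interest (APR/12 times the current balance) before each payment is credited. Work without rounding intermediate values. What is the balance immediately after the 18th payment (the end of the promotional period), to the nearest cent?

Promo months 1–18 at r₀ = 2.5%/12 = 0.00208333; months 19+ at r₁ = 27.2%/12 = 0.0226667.
After month 18: iterate B ← B·(1+r₀) − €295.00 for 18 months → €3,377.98.

€3,377.98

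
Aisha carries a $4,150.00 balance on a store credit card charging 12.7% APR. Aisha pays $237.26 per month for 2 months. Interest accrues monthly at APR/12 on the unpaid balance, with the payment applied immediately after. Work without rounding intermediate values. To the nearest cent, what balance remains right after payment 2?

Monthly rate r = 12.7%/12 = 1.05833% = 0.0105833.
Each month: B ← B·(1+r) − $237.26.
Month 1: interest $43.92; balance after payment $3,956.66.
Month 2: interest $41.87; balance after payment $3,761.28.

$3,761.28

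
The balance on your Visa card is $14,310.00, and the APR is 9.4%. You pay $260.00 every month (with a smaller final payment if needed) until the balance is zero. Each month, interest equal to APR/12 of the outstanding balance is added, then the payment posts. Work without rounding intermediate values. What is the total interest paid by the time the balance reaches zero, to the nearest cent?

$4,487.15

Monthly rate r = 9.4%/12 = 0.783333% = 0.00783333.
Payoff takes n = ⌈−ln(1 − rB₀/P)/ln(1+r)⌉ = ⌈72.296⌉ = 73 payments; the last is $77.15.
Total paid = 72·$260.00 + $77.15 = $18,797.15.
Total interest = total paid − principal = $18,797.15 − $14,310.00 = $4,487.15.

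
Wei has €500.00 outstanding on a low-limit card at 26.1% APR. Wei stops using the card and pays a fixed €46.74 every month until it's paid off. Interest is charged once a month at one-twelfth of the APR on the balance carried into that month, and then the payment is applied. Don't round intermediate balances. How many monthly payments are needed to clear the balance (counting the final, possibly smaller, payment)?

Monthly rate r = 26.1%/12 = 2.175% = 0.02175.
Recurrence: B ← B·(1+r) − €46.74.
Month 1: interest €10.88; balance after payment €464.13.
Month 2: interest €10.09; balance after payment €427.49.
Closed form: n = −ln(1 − rB₀/P)/ln(1+r) = −ln(0.76733)/ln(1.02175) ≈ 12.308, so the balance reaches zero during payment 13.

13 months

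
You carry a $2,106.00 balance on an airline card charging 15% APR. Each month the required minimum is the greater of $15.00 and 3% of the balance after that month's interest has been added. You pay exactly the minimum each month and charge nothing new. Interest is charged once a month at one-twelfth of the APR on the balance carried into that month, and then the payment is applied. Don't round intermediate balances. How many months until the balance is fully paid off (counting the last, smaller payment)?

124 months

Monthly rate r = 15%/12 = 1.25% = 0.0125.
While 3% of the post-interest balance exceeds $15.00, each month B ← (B·(1+r))·(1 − 0.03), i.e. B shrinks by the factor (1+r)·0.97 = 0.98212.
This holds for months 1–81. Entering month 82 the balance is $488.61; 3% of the post-interest balance is now below $15.00, so the flat $15.00 minimum applies from here.
From month 82 a fixed $15.00 at rate r clears $488.61 in 43 more payments. Total: 81 + 43 = 124 months.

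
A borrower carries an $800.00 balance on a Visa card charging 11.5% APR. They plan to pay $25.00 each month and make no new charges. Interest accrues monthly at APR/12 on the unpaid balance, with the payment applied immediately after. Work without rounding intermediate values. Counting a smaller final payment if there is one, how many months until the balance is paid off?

39 months

Monthly rate r = 11.5%/12 = 0.958333% = 0.00958333.
Recurrence: B ← B·(1+r) − $25.00.
Month 1: interest $7.67; balance after payment $782.67.
Month 2: interest $7.50; balance after payment $765.17.
Closed form: n = −ln(1 − rB₀/P)/ln(1+r) = −ln(0.69333)/ln(1.00958) ≈ 38.400, so the balance reaches zero during payment 39.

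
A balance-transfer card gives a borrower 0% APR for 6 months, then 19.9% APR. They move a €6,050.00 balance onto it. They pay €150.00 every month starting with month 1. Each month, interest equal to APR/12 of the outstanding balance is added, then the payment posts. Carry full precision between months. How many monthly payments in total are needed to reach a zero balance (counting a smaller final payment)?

Promo months 1–6 at r₀ = 0%/12 = 0; months 7+ at r₁ = 19.9%/12 = 0.0165833.
After month 6 (no interest yet): B = €6,050.00 − 6·€150.00 = €5,150.00.
Then at r₁ with €150.00/mo: n₂ = −ln(1 − r₁·B/P)/ln(1+r₁) ≈ 51.22 → 52 more payments.

58 months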